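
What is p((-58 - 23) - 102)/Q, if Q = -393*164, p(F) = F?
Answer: 61/21484 ≈ 0.0028393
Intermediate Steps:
Q = -64452
p((-58 - 23) - 102)/Q = ((-58 - 23) - 102)/(-64452) = (-81 - 102)*(-1/64452) = -183*(-1/64452) = 61/21484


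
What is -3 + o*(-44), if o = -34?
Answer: 1493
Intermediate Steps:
-3 + o*(-44) = -3 - 34*(-44) = -3 + 1496 = 1493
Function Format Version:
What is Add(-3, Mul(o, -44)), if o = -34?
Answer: 1493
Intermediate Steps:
Add(-3, Mul(o, -44)) = Add(-3, Mul(-34, -44)) = Add(-3, 1496) = 1493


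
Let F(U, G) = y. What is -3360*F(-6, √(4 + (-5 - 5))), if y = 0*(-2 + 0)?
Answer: 0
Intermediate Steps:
y = 0 (y = 0*(-2) = 0)
F(U, G) = 0
-3360*F(-6, √(4 + (-5 - 5))) = -3360*0 = 0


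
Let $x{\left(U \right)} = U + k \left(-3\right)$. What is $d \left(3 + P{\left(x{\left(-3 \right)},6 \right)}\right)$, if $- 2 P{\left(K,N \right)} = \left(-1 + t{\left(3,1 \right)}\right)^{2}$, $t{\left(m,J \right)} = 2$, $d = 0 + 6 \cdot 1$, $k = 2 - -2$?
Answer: $15$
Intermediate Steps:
$k = 4$ ($k = 2 + 2 = 4$)
$x{\left(U \right)} = -12 + U$ ($x{\left(U \right)} = U + 4 \left(-3\right) = U - 12 = -12 + U$)
$d = 6$ ($d = 0 + 6 = 6$)
$P{\left(K,N \right)} = - \frac{1}{2}$ ($P{\left(K,N \right)} = - \frac{\left(-1 + 2\right)^{2}}{2} = - \frac{1^{2}}{2} = \left(- \frac{1}{2}\right) 1 = - \frac{1}{2}$)
$d \left(3 + P{\left(x{\left(-3 \right)},6 \right)}\right) = 6 \left(3 - \frac{1}{2}\right) = 6 \cdot \frac{5}{2} = 15$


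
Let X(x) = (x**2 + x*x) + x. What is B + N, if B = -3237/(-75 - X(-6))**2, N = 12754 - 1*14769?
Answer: -13354484/6627 ≈ -2015.2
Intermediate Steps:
N = -2015 (N = 12754 - 14769 = -2015)
X(x) = x + 2*x**2 (X(x) = (x**2 + x**2) + x = 2*x**2 + x = x + 2*x**2)
B = -1079/6627 (B = -3237/(-75 - (-6)*(1 + 2*(-6)))**2 = -3237/(-75 - (-6)*(1 - 12))**2 = -3237/(-75 - (-6)*(-11))**2 = -3237/(-75 - 1*66)**2 = -3237/(-75 - 66)**2 = -3237/((-141)**2) = -3237/19881 = -3237*1/19881 = -1079/6627 ≈ -0.16282)
B + N = -1079/6627 - 2015 = -13354484/6627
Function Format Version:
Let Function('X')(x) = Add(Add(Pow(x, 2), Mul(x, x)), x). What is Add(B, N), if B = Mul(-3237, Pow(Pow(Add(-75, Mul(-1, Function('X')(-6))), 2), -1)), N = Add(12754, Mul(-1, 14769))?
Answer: Rational(-13354484, 6627) ≈ -2015.2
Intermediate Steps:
N = -2015 (N = Add(12754, -14769) = -2015)
Function('X')(x) = Add(x, Mul(2, Pow(x, 2))) (Function('X')(x) = Add(Add(Pow(x, 2), Pow(x, 2)), x) = Add(Mul(2, Pow(x, 2)), x) = Add(x, Mul(2, Pow(x, 2))))
B = Rational(-1079, 6627) (B = Mul(-3237, Pow(Pow(Add(-75, Mul(-1, Mul(-6, Add(1, Mul(2, -6))))), 2), -1)) = Mul(-3237, Pow(Pow(Add(-75, Mul(-1, Mul(-6, Add(1, -12)))), 2), -1)) = Mul(-3237, Pow(Pow(Add(-75, Mul(-1, Mul(-6, -11))), 2), -1)) = Mul(-3237, Pow(Pow(Add(-75, Mul(-1, 66)), 2), -1)) = Mul(-3237, Pow(Pow(Add(-75, -66), 2), -1)) = Mul(-3237, Pow(Pow(-141, 2), -1)) = Mul(-3237, Pow(19881, -1)) = Mul(-3237, Rational(1, 19881)) = Rational(-1079, 6627) ≈ -0.16282)
Add(B, N) = Add(Rational(-1079, 6627), -2015) = Rational(-13354484, 6627)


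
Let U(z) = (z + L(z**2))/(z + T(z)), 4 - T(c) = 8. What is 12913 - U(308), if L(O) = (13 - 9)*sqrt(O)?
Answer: 981003/76 ≈ 12908.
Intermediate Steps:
T(c) = -4 (T(c) = 4 - 1*8 = 4 - 8 = -4)
L(O) = 4*sqrt(O)
U(z) = (z + 4*sqrt(z**2))/(-4 + z) (U(z) = (z + 4*sqrt(z**2))/(z - 4) = (z + 4*sqrt(z**2))/(-4 + z))
12913 - U(308) = 12913 - (308 + 4*sqrt(308**2))/(-4 + 308) = 12913 - (308 + 4*sqrt(94864))/304 = 12913 - (308 + 4*308)/304 = 12913 - (308 + 1232)/304 = 12913 - 1540/304 = 12913 - 1*385/76 = 12913 - 385/76 = 981003/76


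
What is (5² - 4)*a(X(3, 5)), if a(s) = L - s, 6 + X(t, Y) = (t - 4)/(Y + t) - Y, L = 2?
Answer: 2205/8 ≈ 275.63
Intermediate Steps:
X(t, Y) = -6 - Y + (-4 + t)/(Y + t) (X(t, Y) = -6 + ((t - 4)/(Y + t) - Y) = -6 + ((-4 + t)/(Y + t) - Y) = -6 + (-Y + (-4 + t)/(Y + t)) = -6 - Y + (-4 + t)/(Y + t))
a(s) = 2 - s
(5² - 4)*a(X(3, 5)) = (5² - 4)*(2 - (-4 - 1*5² - 6*5 - 5*3 - 1*5*3)/(5 + 3)) = (25 - 4)*(2 - (-4 - 1*25 - 30 - 15 - 15)/8) = 21*(2 - (-4 - 25 - 30 - 15 - 15)/8) = 21*(2 - (-89)/8) = 21*(2 - 1*(-89/8)) = 21*(2 + 89/8) = 21*(105/8) = 2205/8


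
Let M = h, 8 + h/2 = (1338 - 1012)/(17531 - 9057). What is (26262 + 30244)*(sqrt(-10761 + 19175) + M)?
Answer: -200643884/223 + 56506*sqrt(8414) ≈ 4.2834e+6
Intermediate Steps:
h = -67466/4237 (h = -16 + 2*((1338 - 1012)/(17531 - 9057)) = -16 + 2*(326/8474) = -16 + 2*(326*(1/8474)) = -16 + 2*(163/4237) = -16 + 326/4237 = -67466/4237 ≈ -15.923)
M = -67466/4237 ≈ -15.923
(26262 + 30244)*(sqrt(-10761 + 19175) + M) = (26262 + 30244)*(sqrt(-10761 + 19175) - 67466/4237) = 56506*(sqrt(8414) - 67466/4237) = 56506*(-67466/4237 + sqrt(8414)) = -200643884/223 + 56506*sqrt(8414)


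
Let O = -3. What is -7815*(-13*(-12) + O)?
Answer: -1195695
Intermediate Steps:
-7815*(-13*(-12) + O) = -7815*(-13*(-12) - 3) = -7815*(156 - 3) = -7815*153 = -1195695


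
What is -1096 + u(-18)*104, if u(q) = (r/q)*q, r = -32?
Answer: -4424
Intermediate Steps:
u(q) = -32 (u(q) = (-32/q)*q = -32)
-1096 + u(-18)*104 = -1096 - 32*104 = -1096 - 3328 = -4424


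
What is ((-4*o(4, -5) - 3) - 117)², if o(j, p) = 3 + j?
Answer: 21904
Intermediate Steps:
((-4*o(4, -5) - 3) - 117)² = ((-4*(3 + 4) - 3) - 117)² = ((-4*7 - 3) - 117)² = ((-28 - 3) - 117)² = (-31 - 117)² = (-148)² = 21904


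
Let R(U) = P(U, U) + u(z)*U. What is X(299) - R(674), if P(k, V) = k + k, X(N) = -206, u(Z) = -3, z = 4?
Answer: 468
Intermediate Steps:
P(k, V) = 2*k
R(U) = -U (R(U) = 2*U - 3*U = -U)
X(299) - R(674) = -206 - (-1)*674 = -206 - 1*(-674) = -206 + 674 = 468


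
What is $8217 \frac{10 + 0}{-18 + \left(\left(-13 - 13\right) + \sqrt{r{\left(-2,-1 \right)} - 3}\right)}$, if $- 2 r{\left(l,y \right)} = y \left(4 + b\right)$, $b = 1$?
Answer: $- \frac{2410320}{1291} - \frac{27390 i \sqrt{2}}{1291} \approx -1867.0 - 30.004 i$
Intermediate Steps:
$r{\left(l,y \right)} = - \frac{5 y}{2}$ ($r{\left(l,y \right)} = - \frac{y \left(4 + 1\right)}{2} = - \frac{y 5}{2} = - \frac{5 y}{2}$)
$8217 \frac{10 + 0}{-18 + \left(\left(-13 - 13\right) + \sqrt{r{\left(-2,-1 \right)} - 3}\right)} = 8217 \frac{10 + 0}{-18 + \left(\left(-13 - 13\right) + \sqrt{\left(- \frac{5}{2}\right) \left(-1\right) - 3}\right)} = 8217 \frac{10}{-18 - \left(26 - \sqrt{\frac{5}{2} - 3}\right)} = 8217 \frac{10}{-18 - \left(26 - \sqrt{- \frac{1}{2}}\right)} = 8217 \frac{10}{-18 - \left(26 - \frac{i \sqrt{2}}{2}\right)} = 8217 \frac{10}{-44 + \frac{i \sqrt{2}}{2}} = \frac{82170}{-44 + \frac{i \sqrt{2}}{2}}$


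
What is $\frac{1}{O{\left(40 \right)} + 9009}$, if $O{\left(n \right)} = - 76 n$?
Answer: $\frac{1}{5969} \approx 0.00016753$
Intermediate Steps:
$\frac{1}{O{\left(40 \right)} + 9009} = \frac{1}{\left(-76\right) 40 + 9009} = \frac{1}{-3040 + 9009} = \frac{1}{5969}$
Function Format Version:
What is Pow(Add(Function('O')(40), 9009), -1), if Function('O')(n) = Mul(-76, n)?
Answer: Rational(1, 5969) ≈ 0.00016753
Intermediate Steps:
Pow(Add(Function('O')(40), 9009), -1) = Pow(Add(Mul(-76, 40), 9009), -1) = Pow(Add(-3040, 9009), -1) = Pow(5969, -1) = Rational(1, 5969)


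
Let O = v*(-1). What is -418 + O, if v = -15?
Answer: -403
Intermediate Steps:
O = 15 (O = -15*(-1) = 15)
-418 + O = -418 + 15 = -403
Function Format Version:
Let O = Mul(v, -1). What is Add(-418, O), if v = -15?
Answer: -403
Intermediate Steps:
O = 15 (O = Mul(-15, -1) = 15)
Add(-418, O) = Add(-418, 15) = -403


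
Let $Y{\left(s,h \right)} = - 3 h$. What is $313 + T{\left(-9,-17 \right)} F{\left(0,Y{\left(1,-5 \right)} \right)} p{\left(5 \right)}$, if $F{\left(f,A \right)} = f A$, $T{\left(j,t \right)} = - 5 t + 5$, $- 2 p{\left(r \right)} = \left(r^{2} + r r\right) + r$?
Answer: $313$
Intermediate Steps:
$p{\left(r \right)} = - r^{2} - \frac{r}{2}$ ($p{\left(r \right)} = - \frac{\left(r^{2} + r r\right) + r}{2} = - \frac{\left(r^{2} + r^{2}\right) + r}{2} = - \frac{2 r^{2} + r}{2} = - \frac{r + 2 r^{2}}{2} = - r^{2} - \frac{r}{2}$)
$T{\left(j,t \right)} = 5 - 5 t$
$F{\left(f,A \right)} = A f$
$313 + T{\left(-9,-17 \right)} F{\left(0,Y{\left(1,-5 \right)} \right)} p{\left(5 \right)} = 313 + \left(5 - -85\right) \left(-3\right) \left(-5\right) 0 \left(\left(-1\right) 5 \left(\frac{1}{2} + 5\right)\right) = 313 + \left(5 + 85\right) 15 \cdot 0 \left(\left(-1\right) 5 \cdot \frac{11}{2}\right) = 313 + 90 \cdot 0 \left(- \frac{55}{2}\right) = 313 + 90 \cdot 0 = 313 + 0 = 313$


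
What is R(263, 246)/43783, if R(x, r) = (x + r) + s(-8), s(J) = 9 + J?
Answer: 510/43783 ≈ 0.011648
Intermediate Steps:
R(x, r) = 1 + r + x (R(x, r) = (x + r) + (9 - 8) = (r + x) + 1 = 1 + r + x)
R(263, 246)/43783 = (1 + 246 + 263)/43783 = 510*(1/43783) = 510/43783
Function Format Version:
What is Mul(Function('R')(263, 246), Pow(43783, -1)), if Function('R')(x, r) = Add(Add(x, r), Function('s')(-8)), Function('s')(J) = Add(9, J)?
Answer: Rational(510, 43783) ≈ 0.011648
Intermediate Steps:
Function('R')(x, r) = Add(1, r, x) (Function('R')(x, r) = Add(Add(x, r), Add(9, -8)) = Add(Add(r, x), 1) = Add(1, r, x))
Mul(Function('R')(263, 246), Pow(43783, -1)) = Mul(Add(1, 246, 263), Pow(43783, -1)) = Mul(510, Rational(1, 43783)) = Rational(510, 43783)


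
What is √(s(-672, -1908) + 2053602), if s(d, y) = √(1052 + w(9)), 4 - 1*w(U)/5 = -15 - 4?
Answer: √(2053602 + √1167) ≈ 1433.1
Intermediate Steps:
w(U) = 115 (w(U) = 20 - 5*(-15 - 4) = 20 - 5*(-19) = 20 + 95 = 115)
s(d, y) = √1167 (s(d, y) = √(1052 + 115) = √1167)
√(s(-672, -1908) + 2053602) = √(√1167 + 2053602) = √(2053602 + √1167)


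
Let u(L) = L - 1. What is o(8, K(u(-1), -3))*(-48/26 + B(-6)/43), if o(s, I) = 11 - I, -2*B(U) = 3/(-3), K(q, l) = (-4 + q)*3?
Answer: -59479/1118 ≈ -53.201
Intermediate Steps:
u(L) = -1 + L
K(q, l) = -12 + 3*q
B(U) = 1/2 (B(U) = -3/(2*(-3)) = -3*(-1)/(2*3) = -1/2*(-1) = 1/2)
o(8, K(u(-1), -3))*(-48/26 + B(-6)/43) = (11 - (-12 + 3*(-1 - 1)))*(-48/26 + (1/2)/43) = (11 - (-12 + 3*(-2)))*(-48*1/26 + (1/2)*(1/43)) = (11 - (-12 - 6))*(-24/13 + 1/86) = (11 - 1*(-18))*(-2051/1118) = (11 + 18)*(-2051/1118) = 29*(-2051/1118) = -59479/1118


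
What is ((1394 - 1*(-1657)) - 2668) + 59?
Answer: 442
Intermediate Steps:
((1394 - 1*(-1657)) - 2668) + 59 = ((1394 + 1657) - 2668) + 59 = (3051 - 2668) + 59 = 383 + 59 = 442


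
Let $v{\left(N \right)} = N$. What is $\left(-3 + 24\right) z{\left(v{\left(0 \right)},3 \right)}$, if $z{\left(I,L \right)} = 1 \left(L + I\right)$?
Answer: $63$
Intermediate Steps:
$z{\left(I,L \right)} = I + L$ ($z{\left(I,L \right)} = 1 \left(I + L\right) = I + L$)
$\left(-3 + 24\right) z{\left(v{\left(0 \right)},3 \right)} = \left(-3 + 24\right) \left(0 + 3\right) = 21 \cdot 3 = 63$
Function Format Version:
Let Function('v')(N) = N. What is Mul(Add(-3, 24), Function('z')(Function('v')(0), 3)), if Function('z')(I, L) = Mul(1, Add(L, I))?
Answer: 63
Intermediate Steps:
Function('z')(I, L) = Add(I, L) (Function('z')(I, L) = Mul(1, Add(I, L)) = Add(I, L))
Mul(Add(-3, 24), Function('z')(Function('v')(0), 3)) = Mul(Add(-3, 24), Add(0, 3)) = Mul(21, 3) = 63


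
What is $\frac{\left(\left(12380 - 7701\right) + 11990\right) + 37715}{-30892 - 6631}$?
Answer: $- \frac{54384}{37523} \approx -1.4494$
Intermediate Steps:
$\frac{\left(\left(12380 - 7701\right) + 11990\right) + 37715}{-30892 - 6631} = \frac{\left(4679 + 11990\right) + 37715}{-37523} = \left(16669 + 37715\right) \left(- \frac{1}{37523}\right) = 54384 \left(- \frac{1}{37523}\right) = - \frac{54384}{37523}$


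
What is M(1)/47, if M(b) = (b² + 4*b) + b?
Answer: 6/47 ≈ 0.12766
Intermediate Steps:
M(b) = b² + 5*b
M(1)/47 = (1*(5 + 1))/47 = (1*6)*(1/47) = 6*(1/47) = 6/47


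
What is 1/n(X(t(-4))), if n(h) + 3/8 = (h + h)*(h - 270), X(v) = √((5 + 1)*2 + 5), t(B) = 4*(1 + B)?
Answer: -2152/317188439 - 34560*√17/317188439 ≈ -0.00045603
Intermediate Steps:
t(B) = 4 + 4*B
X(v) = √17 (X(v) = √(6*2 + 5) = √(12 + 5) = √17)
n(h) = -3/8 + 2*h*(-270 + h) (n(h) = -3/8 + (h + h)*(h - 270) = -3/8 + (2*h)*(-270 + h) = -3/8 + 2*h*(-270 + h))
1/n(X(t(-4))) = 1/(-3/8 - 540*√17 + 2*(√17)²) = 1/(-3/8 - 540*√17 + 2*17) = 1/(-3/8 - 540*√17 + 34) = 1/(269/8 - 540*√17)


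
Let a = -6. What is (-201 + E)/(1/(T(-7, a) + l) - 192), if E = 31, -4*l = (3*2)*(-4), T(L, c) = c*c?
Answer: 7140/8063 ≈ 0.88553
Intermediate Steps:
T(L, c) = c**2
l = 6 (l = -3*2*(-4)/4 = -3*(-4)/2 = -1/4*(-24) = 6)
(-201 + E)/(1/(T(-7, a) + l) - 192) = (-201 + 31)/(1/((-6)**2 + 6) - 192) = -170/(1/(36 + 6) - 192) = -170/(1/42 - 192) = -170/(-8063/42) = -170*(-42/8063) = 7140/8063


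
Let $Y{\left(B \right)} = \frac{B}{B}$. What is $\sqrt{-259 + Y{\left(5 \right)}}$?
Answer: $i \sqrt{258} \approx 16.062 i$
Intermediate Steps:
$Y{\left(B \right)} = 1$
$\sqrt{-259 + Y{\left(5 \right)}} = \sqrt{-259 + 1} = \sqrt{-258} = i \sqrt{258}$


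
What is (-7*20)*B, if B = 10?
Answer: -1400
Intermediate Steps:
(-7*20)*B = -7*20*10 = -140*10 = -1400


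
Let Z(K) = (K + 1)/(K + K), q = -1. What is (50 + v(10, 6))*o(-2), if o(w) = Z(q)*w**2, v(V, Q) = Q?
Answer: 0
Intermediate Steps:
Z(K) = (1 + K)/(2*K) (Z(K) = (1 + K)/((2*K)) = (1 + K)*(1/(2*K)) = (1 + K)/(2*K))
o(w) = 0 (o(w) = ((1/2)*(1 - 1)/(-1))*w**2 = ((1/2)*(-1)*0)*w**2 = 0*w**2 = 0)
(50 + v(10, 6))*o(-2) = (50 + 6)*0 = 56*0 = 0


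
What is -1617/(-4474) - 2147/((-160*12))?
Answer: 6355159/4295040 ≈ 1.4797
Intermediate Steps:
-1617/(-4474) - 2147/((-160*12)) = -1617*(-1/4474) - 2147/(-1920) = 1617/4474 - 2147*(-1/1920) = 1617/4474 + 2147/1920 = 6355159/4295040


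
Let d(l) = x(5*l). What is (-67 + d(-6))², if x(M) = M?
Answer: 9409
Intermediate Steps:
d(l) = 5*l
(-67 + d(-6))² = (-67 + 5*(-6))² = (-67 - 30)² = (-97)² = 9409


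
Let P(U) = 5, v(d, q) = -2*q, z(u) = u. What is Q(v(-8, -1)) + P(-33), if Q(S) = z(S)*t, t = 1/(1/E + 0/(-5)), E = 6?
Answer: 17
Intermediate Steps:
t = 6 (t = 1/(1/6 + 0/(-5)) = 1/(1*(⅙) + 0*(-⅕)) = 1/(⅙ + 0) = 1/(⅙) = 6)
Q(S) = 6*S (Q(S) = S*6 = 6*S)
Q(v(-8, -1)) + P(-33) = 6*(-2*(-1)) + 5 = 6*2 + 5 = 12 + 5 = 17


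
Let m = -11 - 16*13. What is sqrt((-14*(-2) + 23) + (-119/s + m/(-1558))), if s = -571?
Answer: sqrt(40638612279842)/889618 ≈ 7.1658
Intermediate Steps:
m = -219 (m = -11 - 208 = -219)
sqrt((-14*(-2) + 23) + (-119/s + m/(-1558))) = sqrt((-14*(-2) + 23) + (-119/(-571) - 219/(-1558))) = sqrt((28 + 23) + (-119*(-1/571) - 219*(-1/1558))) = sqrt(51 + (119/571 + 219/1558)) = sqrt(51 + 310451/889618) = sqrt(45680969/889618) = sqrt(40638612279842)/889618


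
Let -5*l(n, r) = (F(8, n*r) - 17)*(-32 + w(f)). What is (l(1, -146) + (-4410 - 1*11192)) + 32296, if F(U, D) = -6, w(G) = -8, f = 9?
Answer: 16510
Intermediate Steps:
l(n, r) = -184 (l(n, r) = -(-6 - 17)*(-32 - 8)/5 = -(-23)*(-40)/5 = -⅕*920 = -184)
(l(1, -146) + (-4410 - 1*11192)) + 32296 = (-184 + (-4410 - 1*11192)) + 32296 = (-184 + (-4410 - 11192)) + 32296 = (-184 - 15602) + 32296 = -15786 + 32296 = 16510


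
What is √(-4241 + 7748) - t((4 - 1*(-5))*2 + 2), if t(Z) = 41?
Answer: -41 + √3507 ≈ 18.220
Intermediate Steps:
√(-4241 + 7748) - t((4 - 1*(-5))*2 + 2) = √(-4241 + 7748) - 1*41 = √3507 - 41 = -41 + √3507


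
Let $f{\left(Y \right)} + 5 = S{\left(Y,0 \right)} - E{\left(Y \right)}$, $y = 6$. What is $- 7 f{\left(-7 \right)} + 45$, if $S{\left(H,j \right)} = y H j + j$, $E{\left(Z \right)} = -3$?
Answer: $59$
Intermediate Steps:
$S{\left(H,j \right)} = j + 6 H j$ ($S{\left(H,j \right)} = 6 H j + j = j + 6 H j$)
$f{\left(Y \right)} = -2$ ($f{\left(Y \right)} = -5 + \left(0 \left(1 + 6 Y\right) - -3\right) = -5 + \left(0 + 3\right) = -5 + 3 = -2$)
$- 7 f{\left(-7 \right)} + 45 = \left(-7\right) \left(-2\right) + 45 = 14 + 45 = 59$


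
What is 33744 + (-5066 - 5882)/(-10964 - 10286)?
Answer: 21090322/625 ≈ 33745.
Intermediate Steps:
33744 + (-5066 - 5882)/(-10964 - 10286) = 33744 - 10948/(-21250) = 33744 - 10948*(-1/21250) = 33744 + 322/625 = 21090322/625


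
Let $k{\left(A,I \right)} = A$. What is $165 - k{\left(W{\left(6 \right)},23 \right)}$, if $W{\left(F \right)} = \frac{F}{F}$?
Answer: $164$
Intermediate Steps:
$W{\left(F \right)} = 1$
$165 - k{\left(W{\left(6 \right)},23 \right)} = 165 - 1 = 164$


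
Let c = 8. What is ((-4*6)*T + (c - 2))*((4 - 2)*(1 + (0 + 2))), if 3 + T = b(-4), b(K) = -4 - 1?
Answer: 1188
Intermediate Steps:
b(K) = -5
T = -8 (T = -3 - 5 = -8)
((-4*6)*T + (c - 2))*((4 - 2)*(1 + (0 + 2))) = (-4*6*(-8) + (8 - 2))*((4 - 2)*(1 + (0 + 2))) = (-24*(-8) + 6)*(2*(1 + 2)) = (192 + 6)*(2*3) = 198*6 = 1188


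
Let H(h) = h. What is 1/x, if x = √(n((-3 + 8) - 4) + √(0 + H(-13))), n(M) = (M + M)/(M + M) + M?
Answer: (2 + I*√13)^(-½) ≈ 0.42437 - 0.24989*I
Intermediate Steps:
n(M) = 1 + M (n(M) = (2*M)/((2*M)) + M = (2*M)*(1/(2*M)) + M = 1 + M)
x = √(2 + I*√13) (x = √((1 + ((-3 + 8) - 4)) + √(0 - 13)) = √((1 + (5 - 4)) + √(-13)) = √((1 + 1) + I*√13) = √(2 + I*√13) ≈ 1.7497 + 1.0303*I)
1/x = 1/(√(2 + I*√13)) = (2 + I*√13)^(-½)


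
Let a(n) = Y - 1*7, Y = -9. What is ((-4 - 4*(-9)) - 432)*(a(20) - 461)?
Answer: 190800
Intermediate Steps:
a(n) = -16 (a(n) = -9 - 1*7 = -9 - 7 = -16)
((-4 - 4*(-9)) - 432)*(a(20) - 461) = ((-4 - 4*(-9)) - 432)*(-16 - 461) = ((-4 + 36) - 432)*(-477) = (32 - 432)*(-477) = -400*(-477) = 190800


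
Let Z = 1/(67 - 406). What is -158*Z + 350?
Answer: 118808/339 ≈ 350.47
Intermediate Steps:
Z = -1/339 (Z = 1/(-339) = -1/339 ≈ -0.0029499)
-158*Z + 350 = -158*(-1/339) + 350 = 158/339 + 350 = 118808/339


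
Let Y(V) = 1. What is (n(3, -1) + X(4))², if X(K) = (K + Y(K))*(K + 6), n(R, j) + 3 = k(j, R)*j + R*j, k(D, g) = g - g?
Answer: 1936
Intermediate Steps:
k(D, g) = 0
n(R, j) = -3 + R*j (n(R, j) = -3 + (0*j + R*j) = -3 + (0 + R*j) = -3 + R*j)
X(K) = (1 + K)*(6 + K) (X(K) = (K + 1)*(K + 6) = (1 + K)*(6 + K))
(n(3, -1) + X(4))² = ((-3 + 3*(-1)) + (6 + 4² + 7*4))² = ((-3 - 3) + (6 + 16 + 28))² = (-6 + 50)² = 44² = 1936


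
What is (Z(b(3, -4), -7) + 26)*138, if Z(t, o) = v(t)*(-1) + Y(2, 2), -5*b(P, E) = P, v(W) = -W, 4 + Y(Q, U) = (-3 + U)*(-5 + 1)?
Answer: 17526/5 ≈ 3505.2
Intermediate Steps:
Y(Q, U) = 8 - 4*U (Y(Q, U) = -4 + (-3 + U)*(-5 + 1) = -4 + (-3 + U)*(-4) = -4 + (12 - 4*U) = 8 - 4*U)
b(P, E) = -P/5
Z(t, o) = t (Z(t, o) = -t*(-1) + (8 - 4*2) = t + (8 - 8) = t + 0 = t)
(Z(b(3, -4), -7) + 26)*138 = (-⅕*3 + 26)*138 = (-⅗ + 26)*138 = (127/5)*138 = 17526/5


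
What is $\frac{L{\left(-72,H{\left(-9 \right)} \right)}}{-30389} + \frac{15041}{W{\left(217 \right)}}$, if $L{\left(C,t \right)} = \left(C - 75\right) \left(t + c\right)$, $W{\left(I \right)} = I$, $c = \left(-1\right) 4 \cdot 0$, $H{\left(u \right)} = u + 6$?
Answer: $\frac{456985252}{6594413} \approx 69.299$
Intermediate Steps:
$H{\left(u \right)} = 6 + u$
$c = 0$ ($c = \left(-4\right) 0 = 0$)
$L{\left(C,t \right)} = t \left(-75 + C\right)$ ($L{\left(C,t \right)} = \left(C - 75\right) \left(t + 0\right) = \left(-75 + C\right) t = t \left(-75 + C\right)$)
$\frac{L{\left(-72,H{\left(-9 \right)} \right)}}{-30389} + \frac{15041}{W{\left(217 \right)}} = \frac{\left(6 - 9\right) \left(-75 - 72\right)}{-30389} + \frac{15041}{217} = \left(-3\right) \left(-147\right) \left(- \frac{1}{30389}\right) + 15041 \cdot \frac{1}{217} = 441 \left(- \frac{1}{30389}\right) + \frac{15041}{217} = - \frac{441}{30389} + \frac{15041}{217} = \frac{456985252}{6594413}$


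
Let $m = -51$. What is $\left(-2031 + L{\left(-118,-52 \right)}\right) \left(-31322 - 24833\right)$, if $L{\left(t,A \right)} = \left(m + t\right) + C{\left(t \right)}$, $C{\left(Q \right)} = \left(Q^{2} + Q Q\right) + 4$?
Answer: $-1440488060$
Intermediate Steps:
$C{\left(Q \right)} = 4 + 2 Q^{2}$ ($C{\left(Q \right)} = \left(Q^{2} + Q^{2}\right) + 4 = 2 Q^{2} + 4 = 4 + 2 Q^{2}$)
$L{\left(t,A \right)} = -47 + t + 2 t^{2}$ ($L{\left(t,A \right)} = \left(-51 + t\right) + \left(4 + 2 t^{2}\right) = -47 + t + 2 t^{2}$)
$\left(-2031 + L{\left(-118,-52 \right)}\right) \left(-31322 - 24833\right) = \left(-2031 - \left(165 - 27848\right)\right) \left(-31322 - 24833\right) = \left(-2031 - -27683\right) \left(-56155\right) = \left(-2031 + 27683\right) \left(-56155\right) = 25652 \left(-56155\right) = -1440488060$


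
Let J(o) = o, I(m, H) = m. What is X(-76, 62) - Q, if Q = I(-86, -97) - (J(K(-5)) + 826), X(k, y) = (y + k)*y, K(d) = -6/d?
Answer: 226/5 ≈ 45.200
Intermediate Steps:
X(k, y) = y*(k + y) (X(k, y) = (k + y)*y = y*(k + y))
Q = -4566/5 (Q = -86 - (-6/(-5) + 826) = -86 - (-6*(-1/5) + 826) = -86 - (6/5 + 826) = -86 - 1*4136/5 = -86 - 4136/5 = -4566/5 ≈ -913.20)
X(-76, 62) - Q = 62*(-76 + 62) - 1*(-4566/5) = 62*(-14) + 4566/5 = -868 + 4566/5 = 226/5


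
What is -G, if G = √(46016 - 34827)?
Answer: -√11189 ≈ -105.78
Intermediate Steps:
G = √11189 ≈ 105.78
-G = -√11189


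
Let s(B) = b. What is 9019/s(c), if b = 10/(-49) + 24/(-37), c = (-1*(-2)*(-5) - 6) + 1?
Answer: -16351447/1546 ≈ -10577.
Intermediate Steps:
c = -15 (c = (2*(-5) - 6) + 1 = (-10 - 6) + 1 = -16 + 1 = -15)
b = -1546/1813 (b = 10*(-1/49) + 24*(-1/37) = -10/49 - 24/37 = -1546/1813 ≈ -0.85273)
s(B) = -1546/1813
9019/s(c) = 9019/(-1546/1813) = 9019*(-1813/1546) = -16351447/1546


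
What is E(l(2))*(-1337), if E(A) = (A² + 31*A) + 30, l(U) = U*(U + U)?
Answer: -457254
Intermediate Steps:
l(U) = 2*U² (l(U) = U*(2*U) = 2*U²)
E(A) = 30 + A² + 31*A
E(l(2))*(-1337) = (30 + (2*2²)² + 31*(2*2²))*(-1337) = (30 + (2*4)² + 31*(2*4))*(-1337) = (30 + 8² + 31*8)*(-1337) = (30 + 64 + 248)*(-1337) = 342*(-1337) = -457254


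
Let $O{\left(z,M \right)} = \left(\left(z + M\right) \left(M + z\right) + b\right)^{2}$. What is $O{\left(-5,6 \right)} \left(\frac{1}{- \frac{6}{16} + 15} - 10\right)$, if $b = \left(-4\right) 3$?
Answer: $- \frac{140602}{117} \approx -1201.7$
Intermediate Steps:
$b = -12$
$O{\left(z,M \right)} = \left(-12 + \left(M + z\right)^{2}\right)^{2}$ ($O{\left(z,M \right)} = \left(\left(z + M\right) \left(M + z\right) - 12\right)^{2} = \left(\left(M + z\right) \left(M + z\right) - 12\right)^{2} = \left(\left(M + z\right)^{2} - 12\right)^{2} = \left(-12 + \left(M + z\right)^{2}\right)^{2}$)
$O{\left(-5,6 \right)} \left(\frac{1}{- \frac{6}{16} + 15} - 10\right) = \left(-12 + \left(6 - 5\right)^{2}\right)^{2} \left(\frac{1}{- \frac{6}{16} + 15} - 10\right) = \left(-12 + 1^{2}\right)^{2} \left(\frac{1}{\left(-6\right) \frac{1}{16} + 15} - 10\right) = \left(-12 + 1\right)^{2} \left(\frac{1}{- \frac{3}{8} + 15} - 10\right) = \left(-11\right)^{2} \left(\frac{1}{\frac{117}{8}} - 10\right) = 121 \left(\frac{8}{117} - 10\right) = 121 \left(- \frac{1162}{117}\right) = - \frac{140602}{117}$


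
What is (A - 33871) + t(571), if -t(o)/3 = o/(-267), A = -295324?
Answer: -29297784/89 ≈ -3.2919e+5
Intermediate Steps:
t(o) = o/89 (t(o) = -3*o/(-267) = -3*o*(-1)/267 = -(-1)*o/89 = o/89)
(A - 33871) + t(571) = (-295324 - 33871) + (1/89)*571 = -329195 + 571/89 = -29297784/89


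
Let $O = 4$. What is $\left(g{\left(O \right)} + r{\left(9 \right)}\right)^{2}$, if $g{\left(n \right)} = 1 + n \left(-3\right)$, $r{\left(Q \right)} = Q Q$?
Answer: $4900$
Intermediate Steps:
$r{\left(Q \right)} = Q^{2}$
$g{\left(n \right)} = 1 - 3 n$
$\left(g{\left(O \right)} + r{\left(9 \right)}\right)^{2} = \left(\left(1 - 12\right) + 9^{2}\right)^{2} = \left(\left(1 - 12\right) + 81\right)^{2} = \left(-11 + 81\right)^{2} = 70^{2} = 4900$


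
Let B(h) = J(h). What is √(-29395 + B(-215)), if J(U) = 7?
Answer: 2*I*√7347 ≈ 171.43*I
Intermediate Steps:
B(h) = 7
√(-29395 + B(-215)) = √(-29395 + 7) = √(-29388) = 2*I*√7347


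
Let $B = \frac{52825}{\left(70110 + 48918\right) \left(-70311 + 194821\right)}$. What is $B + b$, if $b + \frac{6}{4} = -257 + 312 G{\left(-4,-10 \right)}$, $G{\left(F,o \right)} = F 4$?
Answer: $- \frac{15562667101063}{2964035256} \approx -5250.5$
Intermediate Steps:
$G{\left(F,o \right)} = 4 F$
$b = - \frac{10501}{2}$ ($b = - \frac{3}{2} + \left(-257 + 312 \cdot 4 \left(-4\right)\right) = - \frac{3}{2} + \left(-257 + 312 \left(-16\right)\right) = - \frac{3}{2} - 5249 = - \frac{10501}{2} \approx -5250.5$)
$B = \frac{10565}{2964035256}$ ($B = \frac{52825}{119028 \cdot 124510} = \frac{52825}{14820176280} = 52825 \cdot \frac{1}{14820176280} = \frac{10565}{2964035256} \approx 3.5644 \cdot 10^{-6}$)
$B + b = \frac{10565}{2964035256} - \frac{10501}{2} = - \frac{15562667101063}{2964035256}$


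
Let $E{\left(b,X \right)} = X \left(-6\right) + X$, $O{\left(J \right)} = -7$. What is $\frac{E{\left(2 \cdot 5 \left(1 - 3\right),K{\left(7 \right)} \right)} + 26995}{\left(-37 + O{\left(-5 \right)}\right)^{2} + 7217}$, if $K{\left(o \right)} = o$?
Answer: $\frac{26960}{9153} \approx 2.9455$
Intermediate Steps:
$E{\left(b,X \right)} = - 5 X$ ($E{\left(b,X \right)} = - 6 X + X = - 5 X$)
$\frac{E{\left(2 \cdot 5 \left(1 - 3\right),K{\left(7 \right)} \right)} + 26995}{\left(-37 + O{\left(-5 \right)}\right)^{2} + 7217} = \frac{\left(-5\right) 7 + 26995}{\left(-37 - 7\right)^{2} + 7217} = \frac{-35 + 26995}{\left(-44\right)^{2} + 7217} = \frac{26960}{1936 + 7217} = \frac{26960}{9153}$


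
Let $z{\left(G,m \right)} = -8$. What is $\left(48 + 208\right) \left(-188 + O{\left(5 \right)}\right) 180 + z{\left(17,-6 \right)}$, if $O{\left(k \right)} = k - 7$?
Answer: $-8755208$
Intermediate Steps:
$O{\left(k \right)} = -7 + k$
$\left(48 + 208\right) \left(-188 + O{\left(5 \right)}\right) 180 + z{\left(17,-6 \right)} = \left(48 + 208\right) \left(-188 + \left(-7 + 5\right)\right) 180 - 8 = 256 \left(-188 - 2\right) 180 - 8 = 256 \left(-190\right) 180 - 8 = \left(-48640\right) 180 - 8 = -8755200 - 8 = -8755208$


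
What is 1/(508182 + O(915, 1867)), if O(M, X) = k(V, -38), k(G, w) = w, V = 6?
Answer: 1/508144 ≈ 1.9679e-6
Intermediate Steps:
O(M, X) = -38
1/(508182 + O(915, 1867)) = 1/(508182 - 38) = 1/508144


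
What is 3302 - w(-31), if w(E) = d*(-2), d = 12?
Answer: 3326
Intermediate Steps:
w(E) = -24 (w(E) = 12*(-2) = -24)
3302 - w(-31) = 3302 - 1*(-24) = 3302 + 24 = 3326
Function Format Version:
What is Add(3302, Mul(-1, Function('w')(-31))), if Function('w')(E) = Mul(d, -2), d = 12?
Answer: 3326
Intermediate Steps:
Function('w')(E) = -24 (Function('w')(E) = Mul(12, -2) = -24)
Add(3302, Mul(-1, Function('w')(-31))) = Add(3302, Mul(-1, -24)) = Add(3302, 24) = 3326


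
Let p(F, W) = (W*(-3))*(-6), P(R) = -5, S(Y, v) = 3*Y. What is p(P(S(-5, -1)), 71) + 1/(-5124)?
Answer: 6548471/5124 ≈ 1278.0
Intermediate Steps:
p(F, W) = 18*W (p(F, W) = -3*W*(-6) = 18*W)
p(P(S(-5, -1)), 71) + 1/(-5124) = 18*71 + 1/(-5124) = 1278 - 1/5124 = 6548471/5124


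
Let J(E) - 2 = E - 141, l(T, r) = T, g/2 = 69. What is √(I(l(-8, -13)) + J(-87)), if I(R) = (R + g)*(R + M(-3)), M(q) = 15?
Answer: 6*√19 ≈ 26.153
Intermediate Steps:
g = 138 (g = 2*69 = 138)
J(E) = -139 + E (J(E) = 2 + (E - 141) = 2 + (-141 + E) = -139 + E)
I(R) = (15 + R)*(138 + R) (I(R) = (R + 138)*(R + 15) = (138 + R)*(15 + R) = (15 + R)*(138 + R))
√(I(l(-8, -13)) + J(-87)) = √((2070 + (-8)² + 153*(-8)) + (-139 - 87)) = √((2070 + 64 - 1224) - 226) = √(910 - 226) = √684 = 6*√19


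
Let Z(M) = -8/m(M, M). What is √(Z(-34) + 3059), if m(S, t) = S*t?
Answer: √884049/17 ≈ 55.308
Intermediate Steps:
Z(M) = -8/M²
√(Z(-34) + 3059) = √(-8/(-34)² + 3059) = √(-8*1/1156 + 3059) = √(-2/289 + 3059) = √(884049/289) = √884049/17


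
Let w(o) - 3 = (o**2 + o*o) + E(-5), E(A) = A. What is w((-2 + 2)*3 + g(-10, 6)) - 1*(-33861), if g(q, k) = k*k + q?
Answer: 35211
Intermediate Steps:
g(q, k) = q + k**2 (g(q, k) = k**2 + q = q + k**2)
w(o) = -2 + 2*o**2 (w(o) = 3 + ((o**2 + o*o) - 5) = 3 + ((o**2 + o**2) - 5) = 3 + (2*o**2 - 5) = 3 + (-5 + 2*o**2) = -2 + 2*o**2)
w((-2 + 2)*3 + g(-10, 6)) - 1*(-33861) = (-2 + 2*((-2 + 2)*3 + (-10 + 6**2))**2) - 1*(-33861) = (-2 + 2*(0*3 + (-10 + 36))**2) + 33861 = (-2 + 2*(0 + 26)**2) + 33861 = (-2 + 2*26**2) + 33861 = (-2 + 2*676) + 33861 = (-2 + 1352) + 33861 = 1350 + 33861 = 35211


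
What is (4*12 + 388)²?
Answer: 190096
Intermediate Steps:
(4*12 + 388)² = (48 + 388)² = 436² = 190096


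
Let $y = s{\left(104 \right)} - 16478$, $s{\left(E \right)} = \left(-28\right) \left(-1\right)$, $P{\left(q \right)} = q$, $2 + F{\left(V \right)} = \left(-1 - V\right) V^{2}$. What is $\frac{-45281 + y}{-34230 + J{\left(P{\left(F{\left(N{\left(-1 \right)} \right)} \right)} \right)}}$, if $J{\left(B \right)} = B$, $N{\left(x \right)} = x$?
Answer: $\frac{61731}{34232} \approx 1.8033$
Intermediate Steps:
$F{\left(V \right)} = -2 + V^{2} \left(-1 - V\right)$ ($F{\left(V \right)} = -2 + \left(-1 - V\right) V^{2} = -2 + V^{2} \left(-1 - V\right)$)
$s{\left(E \right)} = 28$
$y = -16450$ ($y = 28 - 16478 = -16450$)
$\frac{-45281 + y}{-34230 + J{\left(P{\left(F{\left(N{\left(-1 \right)} \right)} \right)} \right)}} = \frac{-45281 - 16450}{-34230 - 2} = - \frac{61731}{-34230 - 2} = - \frac{61731}{-34232} = \left(-61731\right) \left(- \frac{1}{34232}\right) = \frac{61731}{34232}$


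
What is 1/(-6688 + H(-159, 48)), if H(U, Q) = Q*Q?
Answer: -1/4384 ≈ -0.00022810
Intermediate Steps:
H(U, Q) = Q²
1/(-6688 + H(-159, 48)) = 1/(-6688 + 48²) = 1/(-6688 + 2304) = 1/(-4384) = -1/4384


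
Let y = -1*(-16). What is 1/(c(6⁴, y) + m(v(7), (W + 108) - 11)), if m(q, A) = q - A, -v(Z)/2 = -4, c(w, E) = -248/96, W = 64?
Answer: -12/1867 ≈ -0.0064274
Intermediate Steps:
y = 16
c(w, E) = -31/12 (c(w, E) = -248*1/96 = -31/12)
v(Z) = 8 (v(Z) = -2*(-4) = 8)
1/(c(6⁴, y) + m(v(7), (W + 108) - 11)) = 1/(-31/12 + (8 - ((64 + 108) - 11))) = 1/(-31/12 + (8 - (172 - 11))) = 1/(-31/12 + (8 - 1*161)) = 1/(-31/12 + (8 - 161)) = 1/(-31/12 - 153) = 1/(-1867/12) = -12/1867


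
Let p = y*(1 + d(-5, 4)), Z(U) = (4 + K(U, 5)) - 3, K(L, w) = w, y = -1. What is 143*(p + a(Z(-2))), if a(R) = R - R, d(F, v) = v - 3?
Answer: -286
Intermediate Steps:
d(F, v) = -3 + v
Z(U) = 6 (Z(U) = (4 + 5) - 3 = 9 - 3 = 6)
a(R) = 0
p = -2 (p = -(1 + (-3 + 4)) = -(1 + 1) = -1*2 = -2)
143*(p + a(Z(-2))) = 143*(-2 + 0) = 143*(-2) = -286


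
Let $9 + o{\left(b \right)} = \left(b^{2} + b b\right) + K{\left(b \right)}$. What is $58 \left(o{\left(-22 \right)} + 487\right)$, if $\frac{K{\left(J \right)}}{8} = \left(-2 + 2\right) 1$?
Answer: $83868$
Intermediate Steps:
$K{\left(J \right)} = 0$ ($K{\left(J \right)} = 8 \left(-2 + 2\right) 1 = 8 \cdot 0 \cdot 1 = 8 \cdot 0 = 0$)
$o{\left(b \right)} = -9 + 2 b^{2}$ ($o{\left(b \right)} = -9 + \left(\left(b^{2} + b b\right) + 0\right) = -9 + \left(\left(b^{2} + b^{2}\right) + 0\right) = -9 + \left(2 b^{2} + 0\right) = -9 + 2 b^{2}$)
$58 \left(o{\left(-22 \right)} + 487\right) = 58 \left(\left(-9 + 2 \left(-22\right)^{2}\right) + 487\right) = 58 \left(\left(-9 + 2 \cdot 484\right) + 487\right) = 58 \left(\left(-9 + 968\right) + 487\right) = 58 \left(959 + 487\right) = 58 \cdot 1446 = 83868$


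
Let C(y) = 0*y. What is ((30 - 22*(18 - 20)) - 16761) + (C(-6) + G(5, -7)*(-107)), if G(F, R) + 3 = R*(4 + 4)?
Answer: -10374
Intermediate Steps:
C(y) = 0
G(F, R) = -3 + 8*R (G(F, R) = -3 + R*(4 + 4) = -3 + R*8 = -3 + 8*R)
((30 - 22*(18 - 20)) - 16761) + (C(-6) + G(5, -7)*(-107)) = ((30 - 22*(18 - 20)) - 16761) + (0 + (-3 + 8*(-7))*(-107)) = ((30 - 22*(-2)) - 16761) + (0 + (-3 - 56)*(-107)) = ((30 + 44) - 16761) + (0 - 59*(-107)) = (74 - 16761) + (0 + 6313) = -16687 + 6313 = -10374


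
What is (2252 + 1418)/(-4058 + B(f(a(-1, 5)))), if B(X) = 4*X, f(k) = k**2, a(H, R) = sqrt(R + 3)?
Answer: -1835/2013 ≈ -0.91157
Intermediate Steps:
a(H, R) = sqrt(3 + R)
(2252 + 1418)/(-4058 + B(f(a(-1, 5)))) = (2252 + 1418)/(-4058 + 4*(sqrt(3 + 5))**2) = 3670/(-4058 + 4*(sqrt(8))**2) = 3670/(-4058 + 4*(2*sqrt(2))**2) = 3670/(-4058 + 4*8) = 3670/(-4058 + 32) = 3670/(-4026) = 3670*(-1/4026) = -1835/2013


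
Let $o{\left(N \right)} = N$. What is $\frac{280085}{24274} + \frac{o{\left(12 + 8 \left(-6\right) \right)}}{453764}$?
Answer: $\frac{31772904019}{2753666834} \approx 11.538$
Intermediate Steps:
$\frac{280085}{24274} + \frac{o{\left(12 + 8 \left(-6\right) \right)}}{453764} = \frac{280085}{24274} + \frac{12 + 8 \left(-6\right)}{453764} = 280085 \cdot \frac{1}{24274} + \left(12 - 48\right) \frac{1}{453764} = \frac{280085}{24274} - \frac{9}{113441} = \frac{31772904019}{2753666834}$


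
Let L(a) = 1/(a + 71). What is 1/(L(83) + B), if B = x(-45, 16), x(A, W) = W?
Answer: 154/2465 ≈ 0.062475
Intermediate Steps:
B = 16
L(a) = 1/(71 + a)
1/(L(83) + B) = 1/(1/(71 + 83) + 16) = 1/(1/154 + 16) = 1/(2465/154) = 154/2465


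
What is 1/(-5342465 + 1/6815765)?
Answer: -6815765/36412985960724 ≈ -1.8718e-7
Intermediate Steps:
1/(-5342465 + 1/6815765) = 1/(-36412985960724/6815765) = -6815765/36412985960724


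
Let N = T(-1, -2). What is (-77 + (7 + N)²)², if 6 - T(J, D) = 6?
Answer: 784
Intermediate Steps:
T(J, D) = 0 (T(J, D) = 6 - 1*6 = 6 - 6 = 0)
N = 0
(-77 + (7 + N)²)² = (-77 + (7 + 0)²)² = (-77 + 7²)² = (-77 + 49)² = (-28)² = 784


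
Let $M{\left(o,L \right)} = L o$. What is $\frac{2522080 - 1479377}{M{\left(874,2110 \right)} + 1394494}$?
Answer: $\frac{1042703}{3238634} \approx 0.32196$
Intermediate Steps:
$\frac{2522080 - 1479377}{M{\left(874,2110 \right)} + 1394494} = \frac{2522080 - 1479377}{2110 \cdot 874 + 1394494} = \frac{1042703}{1844140 + 1394494} = \frac{1042703}{3238634}$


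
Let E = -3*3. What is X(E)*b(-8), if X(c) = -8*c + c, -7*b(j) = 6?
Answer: -54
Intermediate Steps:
E = -9
b(j) = -6/7 (b(j) = -1/7*6 = -6/7)
X(c) = -7*c
X(E)*b(-8) = -7*(-9)*(-6/7) = 63*(-6/7) = -54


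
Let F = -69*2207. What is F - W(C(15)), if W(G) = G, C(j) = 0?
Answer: -152283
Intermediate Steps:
F = -152283
F - W(C(15)) = -152283 - 1*0 = -152283 + 0 = -152283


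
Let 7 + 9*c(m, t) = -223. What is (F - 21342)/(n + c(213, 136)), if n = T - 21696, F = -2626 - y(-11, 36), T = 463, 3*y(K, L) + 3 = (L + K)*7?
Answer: 5844/5171 ≈ 1.1301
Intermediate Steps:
y(K, L) = -1 + 7*K/3 + 7*L/3 (y(K, L) = -1 + ((L + K)*7)/3 = -1 + ((K + L)*7)/3 = -1 + (7*K + 7*L)/3 = -1 + (7*K/3 + 7*L/3) = -1 + 7*K/3 + 7*L/3)
c(m, t) = -230/9 (c(m, t) = -7/9 + (1/9)*(-223) = -7/9 - 223/9 = -230/9)
F = -8050/3 (F = -2626 - (-1 + (7/3)*(-11) + (7/3)*36) = -2626 - (-1 - 77/3 + 84) = -2626 - 1*172/3 = -2626 - 172/3 = -8050/3 ≈ -2683.3)
n = -21233 (n = 463 - 21696 = -21233)
(F - 21342)/(n + c(213, 136)) = (-8050/3 - 21342)/(-21233 - 230/9) = -72076/(3*(-191327/9)) = -72076/3*(-9/191327) = 5844/5171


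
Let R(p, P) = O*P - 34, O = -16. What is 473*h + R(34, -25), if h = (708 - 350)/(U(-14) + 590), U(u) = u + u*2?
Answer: 184951/274 ≈ 675.00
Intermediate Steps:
U(u) = 3*u (U(u) = u + 2*u = 3*u)
R(p, P) = -34 - 16*P (R(p, P) = -16*P - 34 = -34 - 16*P)
h = 179/274 (h = (708 - 350)/(3*(-14) + 590) = 358/(-42 + 590) = 358/548 = 358*(1/548) = 179/274 ≈ 0.65329)
473*h + R(34, -25) = 473*(179/274) + (-34 - 16*(-25)) = 84667/274 + (-34 + 400) = 84667/274 + 366 = 184951/274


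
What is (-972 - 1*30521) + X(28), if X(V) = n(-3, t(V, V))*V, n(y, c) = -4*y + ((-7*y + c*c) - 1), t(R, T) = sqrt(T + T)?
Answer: -29029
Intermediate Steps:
t(R, T) = sqrt(2)*sqrt(T) (t(R, T) = sqrt(2*T) = sqrt(2)*sqrt(T))
n(y, c) = -1 + c**2 - 11*y (n(y, c) = -4*y + ((-7*y + c**2) - 1) = -4*y + ((c**2 - 7*y) - 1) = -4*y + (-1 + c**2 - 7*y) = -1 + c**2 - 11*y)
X(V) = V*(32 + 2*V) (X(V) = (-1 + (sqrt(2)*sqrt(V))**2 - 11*(-3))*V = (-1 + 2*V + 33)*V = (32 + 2*V)*V = V*(32 + 2*V))
(-972 - 1*30521) + X(28) = (-972 - 1*30521) + 2*28*(16 + 28) = (-972 - 30521) + 2*28*44 = -31493 + 2464 = -29029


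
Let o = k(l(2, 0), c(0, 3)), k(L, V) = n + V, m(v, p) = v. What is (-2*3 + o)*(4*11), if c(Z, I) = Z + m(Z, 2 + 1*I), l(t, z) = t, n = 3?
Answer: -132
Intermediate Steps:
c(Z, I) = 2*Z (c(Z, I) = Z + Z = 2*Z)
k(L, V) = 3 + V
o = 3 (o = 3 + 2*0 = 3 + 0 = 3)
(-2*3 + o)*(4*11) = (-2*3 + 3)*(4*11) = (-6 + 3)*44 = -3*44 = -132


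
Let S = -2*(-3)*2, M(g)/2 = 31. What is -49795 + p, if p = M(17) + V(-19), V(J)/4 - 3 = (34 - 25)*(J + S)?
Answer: -49973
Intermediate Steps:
M(g) = 62 (M(g) = 2*31 = 62)
S = 12 (S = 6*2 = 12)
V(J) = 444 + 36*J (V(J) = 12 + 4*((34 - 25)*(J + 12)) = 12 + 4*(9*(12 + J)) = 12 + 4*(108 + 9*J) = 12 + (432 + 36*J) = 444 + 36*J)
p = -178 (p = 62 + (444 + 36*(-19)) = 62 + (444 - 684) = 62 - 240 = -178)
-49795 + p = -49795 - 178 = -49973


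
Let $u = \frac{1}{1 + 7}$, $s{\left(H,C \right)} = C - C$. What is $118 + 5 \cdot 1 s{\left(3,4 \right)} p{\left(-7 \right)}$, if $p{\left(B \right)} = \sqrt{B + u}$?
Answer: $118$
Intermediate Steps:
$s{\left(H,C \right)} = 0$
$u = \frac{1}{8} \approx 0.125$
$p{\left(B \right)} = \sqrt{\frac{1}{8} + B}$ ($p{\left(B \right)} = \sqrt{B + \frac{1}{8}} = \sqrt{\frac{1}{8} + B}$)
$118 + 5 \cdot 1 s{\left(3,4 \right)} p{\left(-7 \right)} = 118 + 5 \cdot 1 \cdot 0 \frac{\sqrt{2 + 16 \left(-7\right)}}{4} = 118 + 5 \cdot 0 \frac{\sqrt{2 - 112}}{4} = 118 + 0 \frac{\sqrt{-110}}{4} = 118 + 0 \frac{i \sqrt{110}}{4} = 118 + 0 = 118$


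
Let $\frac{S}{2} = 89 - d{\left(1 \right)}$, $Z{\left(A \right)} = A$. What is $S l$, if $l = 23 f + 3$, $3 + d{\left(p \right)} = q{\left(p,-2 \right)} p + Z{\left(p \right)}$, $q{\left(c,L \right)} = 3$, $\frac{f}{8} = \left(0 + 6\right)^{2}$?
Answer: $1166352$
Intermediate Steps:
$f = 288$ ($f = 8 \left(0 + 6\right)^{2} = 8 \cdot 6^{2} = 8 \cdot 36 = 288$)
$d{\left(p \right)} = -3 + 4 p$ ($d{\left(p \right)} = -3 + \left(3 p + p\right) = -3 + 4 p$)
$l = 6627$ ($l = 23 \cdot 288 + 3 = 6624 + 3 = 6627$)
$S = 176$ ($S = 2 \left(89 - \left(-3 + 4 \cdot 1\right)\right) = 2 \left(89 - \left(-3 + 4\right)\right) = 2 \left(89 - 1\right) = 2 \cdot 88 = 176$)
$S l = 176 \cdot 6627 = 1166352$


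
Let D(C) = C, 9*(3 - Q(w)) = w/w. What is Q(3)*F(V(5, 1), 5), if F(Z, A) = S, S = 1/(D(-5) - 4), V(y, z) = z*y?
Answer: -26/81 ≈ -0.32099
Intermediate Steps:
Q(w) = 26/9 (Q(w) = 3 - w/(9*w) = 3 - ⅑*1 = 3 - ⅑ = 26/9)
V(y, z) = y*z
S = -⅑ (S = 1/(-5 - 4) = 1/(-9) = -⅑ ≈ -0.11111)
F(Z, A) = -⅑
Q(3)*F(V(5, 1), 5) = (26/9)*(-⅑) = -26/81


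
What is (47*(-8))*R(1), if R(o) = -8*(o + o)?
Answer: 6016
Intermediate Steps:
R(o) = -16*o
(47*(-8))*R(1) = (47*(-8))*(-16*1) = -376*(-16) = 6016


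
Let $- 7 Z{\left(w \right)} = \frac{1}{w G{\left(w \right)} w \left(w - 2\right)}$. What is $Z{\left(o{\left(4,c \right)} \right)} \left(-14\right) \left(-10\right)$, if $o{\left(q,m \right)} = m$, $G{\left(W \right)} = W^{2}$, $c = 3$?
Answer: $- \frac{20}{81} \approx -0.24691$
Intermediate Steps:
$Z{\left(w \right)} = - \frac{1}{7 w^{4} \left(-2 + w\right)}$ ($Z{\left(w \right)} = - \frac{1}{7 w w^{2} w \left(w - 2\right)} = - \frac{1}{7 w^{3} w \left(-2 + w\right)} = - \frac{1}{7 w^{4} \left(-2 + w\right)}$)
$Z{\left(o{\left(4,c \right)} \right)} \left(-14\right) \left(-10\right) = - \frac{1}{7 \cdot 81 \left(-2 + 3\right)} \left(-14\right) \left(-10\right) = \left(- \frac{1}{7}\right) \frac{1}{81} \cdot 1^{-1} \left(-14\right) \left(-10\right) = \left(- \frac{1}{7}\right) \frac{1}{81} \cdot 1 \left(-14\right) \left(-10\right) = \left(- \frac{1}{567}\right) \left(-14\right) \left(-10\right) = \frac{2}{81} \left(-10\right) = - \frac{20}{81}$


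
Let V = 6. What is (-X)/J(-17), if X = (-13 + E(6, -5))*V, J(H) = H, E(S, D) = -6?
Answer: -114/17 ≈ -6.7059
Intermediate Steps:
X = -114 (X = (-13 - 6)*6 = -19*6 = -114)
(-X)/J(-17) = -1*(-114)/(-17) = 114*(-1/17) = -114/17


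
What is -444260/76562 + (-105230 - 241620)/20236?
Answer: -8886393765/387327158 ≈ -22.943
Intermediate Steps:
-444260/76562 + (-105230 - 241620)/20236 = -444260*1/76562 - 346850*1/20236 = -222130/38281 - 173425/10118 = -8886393765/387327158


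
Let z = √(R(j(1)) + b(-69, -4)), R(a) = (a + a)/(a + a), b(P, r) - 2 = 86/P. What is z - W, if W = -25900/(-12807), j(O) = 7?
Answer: -25900/12807 + 11*√69/69 ≈ -0.69809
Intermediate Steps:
W = 25900/12807 (W = -25900*(-1/12807) = 25900/12807 ≈ 2.0223)
b(P, r) = 2 + 86/P
R(a) = 1 (R(a) = (2*a)/((2*a)) = (2*a)*(1/(2*a)) = 1)
z = 11*√69/69 (z = √(1 + (2 + 86/(-69))) = √(1 + (2 + 86*(-1/69))) = √(1 + (2 - 86/69)) = √(1 + 52/69) = √(121/69) = 11*√69/69 ≈ 1.3242)
z - W = 11*√69/69 - 1*25900/12807 = 11*√69/69 - 25900/12807 = -25900/12807 + 11*√69/69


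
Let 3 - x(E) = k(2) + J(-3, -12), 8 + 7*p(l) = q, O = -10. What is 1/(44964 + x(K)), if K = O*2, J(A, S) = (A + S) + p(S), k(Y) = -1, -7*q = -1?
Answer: 49/2204222 ≈ 2.2230e-5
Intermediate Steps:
q = 1/7 (q = -1/7*(-1) = 1/7 ≈ 0.14286)
p(l) = -55/49 (p(l) = -8/7 + (1/7)*(1/7) = -8/7 + 1/49 = -55/49)
J(A, S) = -55/49 + A + S (J(A, S) = (A + S) - 55/49 = -55/49 + A + S)
K = -20 (K = -10*2 = -20)
x(E) = 986/49 (x(E) = 3 - (-1 + (-55/49 - 3 - 12)) = 3 - (-1 - 790/49) = 3 - 1*(-839/49) = 3 + 839/49 = 986/49)
1/(44964 + x(K)) = 1/(44964 + 986/49) = 1/(2204222/49) = 49/2204222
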